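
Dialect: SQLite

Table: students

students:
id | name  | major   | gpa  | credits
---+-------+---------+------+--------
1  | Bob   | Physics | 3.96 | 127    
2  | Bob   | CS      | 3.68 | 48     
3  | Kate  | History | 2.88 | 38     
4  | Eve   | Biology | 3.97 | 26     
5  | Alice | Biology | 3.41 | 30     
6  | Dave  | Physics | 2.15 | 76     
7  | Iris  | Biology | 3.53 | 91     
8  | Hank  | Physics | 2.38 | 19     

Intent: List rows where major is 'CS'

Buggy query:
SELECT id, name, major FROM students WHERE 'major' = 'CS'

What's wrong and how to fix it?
Bug: Single quotes denote string literals in SQL; the column name is being compared as a constant string

Fix: Reference the column as major without single quotes

Corrected query:
SELECT id, name, major FROM students WHERE major = 'CS'

Result:
id | name | major
---+------+------
2  | Bob  | CS   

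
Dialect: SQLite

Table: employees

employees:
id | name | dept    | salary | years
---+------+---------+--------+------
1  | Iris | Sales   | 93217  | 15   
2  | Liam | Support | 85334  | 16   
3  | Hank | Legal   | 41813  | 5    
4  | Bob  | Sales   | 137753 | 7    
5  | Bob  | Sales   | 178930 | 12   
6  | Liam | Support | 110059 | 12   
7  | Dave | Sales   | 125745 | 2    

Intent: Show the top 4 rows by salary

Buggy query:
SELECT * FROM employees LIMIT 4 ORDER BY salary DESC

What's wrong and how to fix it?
Bug: ORDER BY cannot follow LIMIT; LIMIT is the final clause

Fix: Sort with ORDER BY, then apply LIMIT

Corrected query:
SELECT * FROM employees ORDER BY salary DESC LIMIT 4

Result:
id | name | dept    | salary | years
---+------+---------+--------+------
5  | Bob  | Sales   | 178930 | 12   
4  | Bob  | Sales   | 137753 | 7    
7  | Dave | Sales   | 125745 | 2    
6  | Liam | Support | 110059 | 12   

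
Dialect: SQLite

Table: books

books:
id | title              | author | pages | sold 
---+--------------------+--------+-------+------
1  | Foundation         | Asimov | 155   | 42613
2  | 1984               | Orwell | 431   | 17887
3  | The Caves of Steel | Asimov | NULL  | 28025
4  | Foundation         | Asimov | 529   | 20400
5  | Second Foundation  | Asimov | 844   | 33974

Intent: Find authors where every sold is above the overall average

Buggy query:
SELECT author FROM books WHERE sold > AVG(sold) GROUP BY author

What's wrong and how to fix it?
Bug: AVG() is an aggregate; it can't sit directly in WHERE

Fix: Use a subquery for AVG and a HAVING MIN(...) filter so the condition holds for every row in the group

Corrected query:
SELECT author FROM books GROUP BY author HAVING MIN(sold) > (SELECT AVG(sold) FROM books)

Result:
(no rows)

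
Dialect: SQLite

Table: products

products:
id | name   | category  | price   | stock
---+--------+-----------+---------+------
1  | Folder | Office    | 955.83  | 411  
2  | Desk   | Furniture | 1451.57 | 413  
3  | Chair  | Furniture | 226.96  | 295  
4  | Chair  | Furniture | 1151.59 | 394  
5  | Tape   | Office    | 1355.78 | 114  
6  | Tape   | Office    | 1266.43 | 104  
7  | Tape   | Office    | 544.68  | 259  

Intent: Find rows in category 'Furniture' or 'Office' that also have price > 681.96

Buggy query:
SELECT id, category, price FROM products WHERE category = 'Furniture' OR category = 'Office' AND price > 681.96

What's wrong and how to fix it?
Bug: AND binds tighter than OR, so this parses as category = 'Furniture' OR (category = 'Office' AND price > 681.96)

Fix: Group the OR with parentheses (or use IN), then AND the threshold

Corrected query:
SELECT id, category, price FROM products WHERE (category = 'Furniture' OR category = 'Office') AND price > 681.96

Result:
id | category  | price  
---+-----------+--------
1  | Office    | 955.83 
2  | Furniture | 1451.57
4  | Furniture | 1151.59
5  | Office    | 1355.78
6  | Office    | 1266.43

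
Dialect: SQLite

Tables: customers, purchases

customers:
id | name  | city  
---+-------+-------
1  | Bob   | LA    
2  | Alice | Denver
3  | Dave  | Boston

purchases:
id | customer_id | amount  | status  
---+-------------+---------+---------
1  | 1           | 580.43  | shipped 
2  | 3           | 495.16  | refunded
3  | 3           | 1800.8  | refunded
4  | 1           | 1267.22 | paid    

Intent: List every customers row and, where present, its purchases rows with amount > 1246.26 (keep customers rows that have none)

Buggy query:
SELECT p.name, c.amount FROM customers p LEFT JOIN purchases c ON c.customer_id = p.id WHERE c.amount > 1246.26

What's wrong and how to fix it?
Bug: A WHERE condition on the right-hand table after LEFT JOIN drops unmatched parents

Fix: Move the right-table condition into the ON clause so unmatched parents are kept

Corrected query:
SELECT p.name, c.amount FROM customers p LEFT JOIN purchases c ON c.customer_id = p.id AND c.amount > 1246.26

Result:
name  | amount 
------+--------
Bob   | 1267.22
Alice | NULL   
Dave  | 1800.8 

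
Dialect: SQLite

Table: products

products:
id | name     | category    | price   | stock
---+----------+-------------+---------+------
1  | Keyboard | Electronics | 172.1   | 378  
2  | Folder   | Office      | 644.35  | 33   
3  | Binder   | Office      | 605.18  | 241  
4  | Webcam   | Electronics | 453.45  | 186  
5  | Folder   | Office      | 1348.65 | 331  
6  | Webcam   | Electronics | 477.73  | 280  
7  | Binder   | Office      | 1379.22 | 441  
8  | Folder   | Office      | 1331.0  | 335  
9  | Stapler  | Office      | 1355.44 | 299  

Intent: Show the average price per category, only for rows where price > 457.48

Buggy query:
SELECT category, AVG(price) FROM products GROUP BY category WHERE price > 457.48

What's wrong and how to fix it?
Bug: WHERE cannot follow GROUP BY

Fix: Move the WHERE clause before GROUP BY

Corrected query:
SELECT category, AVG(price) FROM products WHERE price > 457.48 GROUP BY category

Result:
category    | AVG(price)
------------+-----------
Electronics | 477.73    
Office      | 1110.64   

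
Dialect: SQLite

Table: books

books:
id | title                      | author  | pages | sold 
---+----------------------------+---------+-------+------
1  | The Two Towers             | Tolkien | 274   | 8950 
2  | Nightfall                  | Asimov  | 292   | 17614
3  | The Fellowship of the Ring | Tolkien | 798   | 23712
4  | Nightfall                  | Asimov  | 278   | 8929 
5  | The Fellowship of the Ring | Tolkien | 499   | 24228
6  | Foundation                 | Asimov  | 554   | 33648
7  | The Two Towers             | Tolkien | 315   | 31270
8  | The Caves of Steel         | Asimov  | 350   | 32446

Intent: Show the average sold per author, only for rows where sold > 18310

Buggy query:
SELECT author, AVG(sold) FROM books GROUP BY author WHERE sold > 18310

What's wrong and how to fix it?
Bug: WHERE cannot follow GROUP BY

Fix: Place WHERE between FROM and GROUP BY

Corrected query:
SELECT author, AVG(sold) FROM books WHERE sold > 18310 GROUP BY author

Result:
author  | AVG(sold)   
--------+-------------
Asimov  | 33047       
Tolkien | 26403.333333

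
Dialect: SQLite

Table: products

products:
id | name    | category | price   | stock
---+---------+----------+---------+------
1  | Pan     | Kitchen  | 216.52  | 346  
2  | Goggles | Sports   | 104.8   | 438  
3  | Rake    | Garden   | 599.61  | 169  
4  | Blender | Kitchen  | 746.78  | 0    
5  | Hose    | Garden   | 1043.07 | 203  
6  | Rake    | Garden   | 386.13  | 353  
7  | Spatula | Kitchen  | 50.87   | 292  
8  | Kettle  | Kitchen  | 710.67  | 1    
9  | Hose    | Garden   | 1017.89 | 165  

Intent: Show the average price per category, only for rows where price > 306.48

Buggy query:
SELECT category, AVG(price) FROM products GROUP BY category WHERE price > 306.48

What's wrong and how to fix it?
Bug: WHERE cannot follow GROUP BY

Fix: Move the WHERE clause before GROUP BY

Corrected query:
SELECT category, AVG(price) FROM products WHERE price > 306.48 GROUP BY category

Result:
category | AVG(price)
---------+-----------
Garden   | 761.675   
Kitchen  | 728.725   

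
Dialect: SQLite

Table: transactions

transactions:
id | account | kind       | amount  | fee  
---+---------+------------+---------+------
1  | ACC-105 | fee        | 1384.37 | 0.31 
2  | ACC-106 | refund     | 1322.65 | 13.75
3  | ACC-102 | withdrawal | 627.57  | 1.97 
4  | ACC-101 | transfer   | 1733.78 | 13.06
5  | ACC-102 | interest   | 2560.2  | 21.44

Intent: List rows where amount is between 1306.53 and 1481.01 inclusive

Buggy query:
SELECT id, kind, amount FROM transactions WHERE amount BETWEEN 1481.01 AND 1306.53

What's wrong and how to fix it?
Bug: BETWEEN expects the lower bound first; with 1481.01 AND 1306.53 the range is empty

Fix: Write BETWEEN 1306.53 AND 1481.01

Corrected query:
SELECT id, kind, amount FROM transactions WHERE amount BETWEEN 1306.53 AND 1481.01

Result:
id | kind   | amount 
---+--------+--------
1  | fee    | 1384.37
2  | refund | 1322.65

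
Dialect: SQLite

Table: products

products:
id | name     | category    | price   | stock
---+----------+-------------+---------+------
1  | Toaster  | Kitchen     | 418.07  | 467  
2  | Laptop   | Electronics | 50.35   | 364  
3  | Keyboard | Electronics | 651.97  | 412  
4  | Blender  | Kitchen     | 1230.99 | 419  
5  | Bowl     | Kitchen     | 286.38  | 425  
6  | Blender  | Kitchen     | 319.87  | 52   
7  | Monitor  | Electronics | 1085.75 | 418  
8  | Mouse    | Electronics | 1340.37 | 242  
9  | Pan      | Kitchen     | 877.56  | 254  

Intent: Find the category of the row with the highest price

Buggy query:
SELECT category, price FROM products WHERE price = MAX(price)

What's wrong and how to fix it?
Bug: WHERE is evaluated per row; an aggregate over the whole table isn't defined there

Fix: Wrap MAX in a scalar subquery so WHERE compares against a single value

Corrected query:
SELECT category, price FROM products WHERE price = (SELECT MAX(price) FROM products)

Result:
category    | price  
------------+--------
Electronics | 1340.37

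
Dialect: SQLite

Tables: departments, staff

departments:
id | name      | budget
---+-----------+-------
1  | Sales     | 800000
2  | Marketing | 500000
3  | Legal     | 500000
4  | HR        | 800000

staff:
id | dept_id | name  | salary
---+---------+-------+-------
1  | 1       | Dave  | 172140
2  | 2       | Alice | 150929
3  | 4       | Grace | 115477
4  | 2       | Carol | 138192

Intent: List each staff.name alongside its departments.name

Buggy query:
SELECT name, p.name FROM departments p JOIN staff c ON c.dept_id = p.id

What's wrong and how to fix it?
Bug: Both tables have a 'name' column; the unqualified reference is ambiguous

Fix: Qualify the column with its table alias (c.name)

Corrected query:
SELECT c.name, p.name FROM departments p JOIN staff c ON c.dept_id = p.id

Result:
name  | name     
------+----------
Dave  | Sales    
Alice | Marketing
Grace | HR       
Carol | Marketing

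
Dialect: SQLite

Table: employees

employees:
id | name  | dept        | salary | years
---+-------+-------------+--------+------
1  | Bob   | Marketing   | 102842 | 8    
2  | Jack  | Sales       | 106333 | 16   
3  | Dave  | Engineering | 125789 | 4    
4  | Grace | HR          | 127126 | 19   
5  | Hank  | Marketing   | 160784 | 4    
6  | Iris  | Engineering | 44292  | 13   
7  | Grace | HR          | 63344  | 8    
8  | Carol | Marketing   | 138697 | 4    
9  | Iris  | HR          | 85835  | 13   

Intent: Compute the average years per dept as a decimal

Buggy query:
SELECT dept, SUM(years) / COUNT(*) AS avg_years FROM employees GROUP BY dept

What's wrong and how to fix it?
Bug: SUM(years) and COUNT(*) are both integers; the division truncates the fractional part

Fix: Multiply by 1.0 (or CAST to REAL) to force floating-point division

Corrected query:
SELECT dept, SUM(years) * 1.0 / COUNT(*) AS avg_years FROM employees GROUP BY dept

Result:
dept        | avg_years
------------+----------
Engineering | 8.5      
HR          | 13.333333
Marketing   | 5.333333 
Sales       | 16       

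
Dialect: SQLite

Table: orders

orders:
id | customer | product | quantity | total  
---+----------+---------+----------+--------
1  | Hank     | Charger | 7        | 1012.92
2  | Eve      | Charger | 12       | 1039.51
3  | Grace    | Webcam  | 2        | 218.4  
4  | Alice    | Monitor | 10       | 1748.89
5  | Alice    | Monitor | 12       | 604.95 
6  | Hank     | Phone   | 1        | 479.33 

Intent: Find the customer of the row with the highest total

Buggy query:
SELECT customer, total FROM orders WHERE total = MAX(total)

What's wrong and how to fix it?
Bug: MAX(total) is an aggregate and cannot be used directly in WHERE

Fix: Use a subquery: WHERE total = (SELECT MAX(total) FROM orders)

Corrected query:
SELECT customer, total FROM orders WHERE total = (SELECT MAX(total) FROM orders)

Result:
customer | total  
---------+--------
Alice    | 1748.89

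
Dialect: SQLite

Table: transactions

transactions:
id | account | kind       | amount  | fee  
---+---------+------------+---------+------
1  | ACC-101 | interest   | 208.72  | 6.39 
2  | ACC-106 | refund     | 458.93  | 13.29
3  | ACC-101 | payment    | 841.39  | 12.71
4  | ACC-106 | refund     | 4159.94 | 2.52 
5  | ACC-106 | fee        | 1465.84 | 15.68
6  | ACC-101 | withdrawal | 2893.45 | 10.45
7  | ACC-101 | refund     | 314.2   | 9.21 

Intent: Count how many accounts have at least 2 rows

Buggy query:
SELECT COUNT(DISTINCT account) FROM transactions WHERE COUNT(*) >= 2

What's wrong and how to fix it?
Bug: WHERE filters individual rows, not groups, so a group-level COUNT is invalid there

Fix: Use a subquery that GROUPs and filters with HAVING, then count its rows

Corrected query:
SELECT COUNT(*) FROM (SELECT account FROM transactions GROUP BY account HAVING COUNT(*) >= 2)

Result:
COUNT(*)
--------
2       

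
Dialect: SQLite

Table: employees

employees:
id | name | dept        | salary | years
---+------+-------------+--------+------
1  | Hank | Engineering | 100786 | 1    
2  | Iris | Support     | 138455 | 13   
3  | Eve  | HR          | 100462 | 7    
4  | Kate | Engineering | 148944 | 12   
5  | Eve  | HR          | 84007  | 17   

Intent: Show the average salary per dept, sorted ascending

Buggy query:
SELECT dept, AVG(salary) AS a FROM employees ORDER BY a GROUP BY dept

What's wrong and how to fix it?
Bug: ORDER BY appears before GROUP BY; SQL clause order requires GROUP BY first

Fix: Reorder: SELECT … FROM … GROUP BY … ORDER BY …

Corrected query:
SELECT dept, AVG(salary) AS a FROM employees GROUP BY dept ORDER BY a

Result:
dept        | a      
------------+--------
HR          | 92234.5
Engineering | 124865 
Support     | 138455 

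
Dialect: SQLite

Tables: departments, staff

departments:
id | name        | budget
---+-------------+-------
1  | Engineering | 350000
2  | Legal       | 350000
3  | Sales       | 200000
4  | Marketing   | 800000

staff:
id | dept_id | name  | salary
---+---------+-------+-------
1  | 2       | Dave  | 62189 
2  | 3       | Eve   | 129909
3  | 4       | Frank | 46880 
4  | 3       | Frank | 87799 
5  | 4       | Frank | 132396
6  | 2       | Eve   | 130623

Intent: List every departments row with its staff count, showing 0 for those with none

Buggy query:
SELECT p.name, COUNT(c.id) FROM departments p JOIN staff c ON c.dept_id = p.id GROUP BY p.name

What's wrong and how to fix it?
Bug: INNER JOIN drops departments rows that have no matching staff rows

Fix: Use LEFT JOIN so parents without children still appear (COUNT(c.id) gives 0)

Corrected query:
SELECT p.name, COUNT(c.id) FROM departments p LEFT JOIN staff c ON c.dept_id = p.id GROUP BY p.name

Result:
name        | COUNT(c.id)
------------+------------
Engineering | 0          
Legal       | 2          
Marketing   | 2          
Sales       | 2          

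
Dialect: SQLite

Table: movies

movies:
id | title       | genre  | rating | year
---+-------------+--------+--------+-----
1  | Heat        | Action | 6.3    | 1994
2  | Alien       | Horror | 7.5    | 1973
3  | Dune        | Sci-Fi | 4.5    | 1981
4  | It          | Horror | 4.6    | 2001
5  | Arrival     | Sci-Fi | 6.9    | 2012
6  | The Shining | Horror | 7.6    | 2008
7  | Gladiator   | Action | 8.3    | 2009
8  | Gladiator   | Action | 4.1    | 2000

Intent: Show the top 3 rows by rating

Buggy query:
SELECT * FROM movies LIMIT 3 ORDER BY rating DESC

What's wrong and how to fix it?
Bug: ORDER BY cannot follow LIMIT; LIMIT is the final clause

Fix: Sort with ORDER BY, then apply LIMIT

Corrected query:
SELECT * FROM movies ORDER BY rating DESC LIMIT 3

Result:
id | title       | genre  | rating | year
---+-------------+--------+--------+-----
7  | Gladiator   | Action | 8.3    | 2009
6  | The Shining | Horror | 7.6    | 2008
2  | Alien       | Horror | 7.5    | 1973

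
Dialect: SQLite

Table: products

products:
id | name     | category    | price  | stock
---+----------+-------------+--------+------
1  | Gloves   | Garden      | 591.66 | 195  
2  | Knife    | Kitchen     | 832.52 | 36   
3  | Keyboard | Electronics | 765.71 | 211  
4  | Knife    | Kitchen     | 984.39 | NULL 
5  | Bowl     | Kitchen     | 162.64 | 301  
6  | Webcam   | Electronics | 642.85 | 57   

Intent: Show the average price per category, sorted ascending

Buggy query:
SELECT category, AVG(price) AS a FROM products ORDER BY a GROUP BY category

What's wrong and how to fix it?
Bug: ORDER BY appears before GROUP BY; SQL clause order requires GROUP BY first

Fix: Reorder: SELECT … FROM … GROUP BY … ORDER BY …

Corrected query:
SELECT category, AVG(price) AS a FROM products GROUP BY category ORDER BY a

Result:
category    | a     
------------+-------
Garden      | 591.66
Kitchen     | 659.85
Electronics | 704.28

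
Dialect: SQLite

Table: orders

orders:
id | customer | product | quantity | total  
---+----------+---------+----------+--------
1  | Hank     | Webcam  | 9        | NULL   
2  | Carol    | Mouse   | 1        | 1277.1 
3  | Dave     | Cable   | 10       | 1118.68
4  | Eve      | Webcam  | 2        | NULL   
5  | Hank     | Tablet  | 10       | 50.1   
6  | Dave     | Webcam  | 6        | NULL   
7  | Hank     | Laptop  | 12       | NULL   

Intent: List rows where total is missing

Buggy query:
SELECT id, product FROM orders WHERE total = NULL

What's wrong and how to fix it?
Bug: '= NULL' is always unknown in SQL three-valued logic, so no rows match

Fix: Use IS NULL to test for NULL

Corrected query:
SELECT id, product FROM orders WHERE total IS NULL

Result:
id | product
---+--------
1  | Webcam 
4  | Webcam 
6  | Webcam 
7  | Laptop 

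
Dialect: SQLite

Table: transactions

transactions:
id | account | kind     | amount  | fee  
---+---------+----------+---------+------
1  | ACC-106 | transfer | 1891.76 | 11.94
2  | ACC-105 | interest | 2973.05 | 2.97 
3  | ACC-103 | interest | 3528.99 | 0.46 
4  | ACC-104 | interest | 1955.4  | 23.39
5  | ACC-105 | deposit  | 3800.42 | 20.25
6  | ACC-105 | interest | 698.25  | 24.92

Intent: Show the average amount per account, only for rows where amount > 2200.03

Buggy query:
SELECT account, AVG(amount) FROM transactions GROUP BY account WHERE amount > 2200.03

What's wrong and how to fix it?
Bug: Row-level WHERE must come before GROUP BY in the clause order

Fix: Move the WHERE clause before GROUP BY

Corrected query:
SELECT account, AVG(amount) FROM transactions WHERE amount > 2200.03 GROUP BY account

Result:
account | AVG(amount)
--------+------------
ACC-103 | 3528.99    
ACC-105 | 3386.735   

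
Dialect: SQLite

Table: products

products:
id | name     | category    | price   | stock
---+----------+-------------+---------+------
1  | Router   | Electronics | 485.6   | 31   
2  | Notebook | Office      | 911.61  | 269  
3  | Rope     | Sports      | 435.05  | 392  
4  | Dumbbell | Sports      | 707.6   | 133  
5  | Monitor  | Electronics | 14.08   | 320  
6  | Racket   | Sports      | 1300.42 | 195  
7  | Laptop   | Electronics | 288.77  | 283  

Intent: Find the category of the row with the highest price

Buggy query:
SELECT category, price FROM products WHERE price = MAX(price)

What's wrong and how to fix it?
Bug: MAX(price) is an aggregate and cannot be used directly in WHERE

Fix: Wrap MAX in a scalar subquery so WHERE compares against a single value

Corrected query:
SELECT category, price FROM products WHERE price = (SELECT MAX(price) FROM products)

Result:
category | price  
---------+--------
Sports   | 1300.42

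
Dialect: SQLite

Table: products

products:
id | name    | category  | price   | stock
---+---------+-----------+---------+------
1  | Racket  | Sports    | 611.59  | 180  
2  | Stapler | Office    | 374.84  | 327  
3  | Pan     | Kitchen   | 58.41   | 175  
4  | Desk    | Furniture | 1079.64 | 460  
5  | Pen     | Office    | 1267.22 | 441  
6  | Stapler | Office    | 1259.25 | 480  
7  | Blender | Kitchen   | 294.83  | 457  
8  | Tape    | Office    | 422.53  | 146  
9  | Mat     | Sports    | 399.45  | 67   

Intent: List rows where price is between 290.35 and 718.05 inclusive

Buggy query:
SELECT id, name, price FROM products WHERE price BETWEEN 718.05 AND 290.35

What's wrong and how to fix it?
Bug: The bounds are reversed; BETWEEN a AND b requires a <= b to match anything

Fix: Swap the bounds so the smaller value comes first

Corrected query:
SELECT id, name, price FROM products WHERE price BETWEEN 290.35 AND 718.05

Result:
id | name    | price 
---+---------+-------
1  | Racket  | 611.59
2  | Stapler | 374.84
7  | Blender | 294.83
8  | Tape    | 422.53
9  | Mat     | 399.45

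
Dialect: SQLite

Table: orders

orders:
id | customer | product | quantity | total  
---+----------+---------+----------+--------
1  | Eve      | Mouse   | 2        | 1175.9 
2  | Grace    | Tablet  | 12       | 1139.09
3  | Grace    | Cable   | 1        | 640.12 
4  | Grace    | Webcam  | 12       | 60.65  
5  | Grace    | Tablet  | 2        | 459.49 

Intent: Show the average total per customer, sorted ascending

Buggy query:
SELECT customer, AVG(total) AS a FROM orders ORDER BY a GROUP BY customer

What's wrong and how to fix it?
Bug: ORDER BY appears before GROUP BY; SQL clause order requires GROUP BY first

Fix: Move ORDER BY to the end, after GROUP BY

Corrected query:
SELECT customer, AVG(total) AS a FROM orders GROUP BY customer ORDER BY a

Result:
customer | a       
---------+---------
Grace    | 574.8375
Eve      | 1175.9  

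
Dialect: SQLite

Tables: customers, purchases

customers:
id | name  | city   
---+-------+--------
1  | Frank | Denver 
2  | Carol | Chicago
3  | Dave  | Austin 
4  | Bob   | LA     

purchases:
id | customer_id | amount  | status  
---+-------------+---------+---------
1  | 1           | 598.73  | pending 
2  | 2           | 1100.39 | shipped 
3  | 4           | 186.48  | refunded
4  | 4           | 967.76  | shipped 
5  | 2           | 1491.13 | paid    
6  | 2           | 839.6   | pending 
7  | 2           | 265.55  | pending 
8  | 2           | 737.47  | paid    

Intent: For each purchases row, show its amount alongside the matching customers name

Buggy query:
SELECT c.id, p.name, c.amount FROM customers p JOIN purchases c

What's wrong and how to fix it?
Bug: JOIN with no ON clause produces a cartesian product; every purchases row pairs with every customers row

Fix: Specify the join condition linking the foreign key to the parent id

Corrected query:
SELECT c.id, p.name, c.amount FROM customers p JOIN purchases c ON c.customer_id = p.id

Result:
id | name  | amount 
---+-------+--------
1  | Frank | 598.73 
2  | Carol | 1100.39
3  | Bob   | 186.48 
4  | Bob   | 967.76 
5  | Carol | 1491.13
6  | Carol | 839.6  
7  | Carol | 265.55 
8  | Carol | 737.47 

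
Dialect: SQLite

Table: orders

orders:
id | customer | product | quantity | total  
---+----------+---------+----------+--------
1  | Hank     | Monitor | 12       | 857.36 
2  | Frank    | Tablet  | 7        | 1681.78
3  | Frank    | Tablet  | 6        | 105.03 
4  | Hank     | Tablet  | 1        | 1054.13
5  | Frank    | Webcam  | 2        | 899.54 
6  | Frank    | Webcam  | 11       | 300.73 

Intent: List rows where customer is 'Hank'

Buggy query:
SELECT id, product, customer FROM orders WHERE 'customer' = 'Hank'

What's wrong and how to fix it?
Bug: Single quotes denote string literals in SQL; the column name is being compared as a constant string

Fix: Reference the column as customer without single quotes

Corrected query:
SELECT id, product, customer FROM orders WHERE customer = 'Hank'

Result:
id | product | customer
---+---------+---------
1  | Monitor | Hank    
4  | Tablet  | Hank    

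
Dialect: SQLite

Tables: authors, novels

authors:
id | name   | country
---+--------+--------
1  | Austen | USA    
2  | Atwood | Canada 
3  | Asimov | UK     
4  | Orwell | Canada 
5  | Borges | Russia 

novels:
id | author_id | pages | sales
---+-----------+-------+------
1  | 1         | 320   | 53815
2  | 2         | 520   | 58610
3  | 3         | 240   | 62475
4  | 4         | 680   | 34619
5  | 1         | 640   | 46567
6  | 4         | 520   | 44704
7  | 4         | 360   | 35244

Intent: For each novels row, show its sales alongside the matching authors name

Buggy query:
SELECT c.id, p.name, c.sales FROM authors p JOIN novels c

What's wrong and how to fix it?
Bug: JOIN with no ON clause produces a cartesian product; every novels row pairs with every authors row

Fix: Add ON c.author_id = p.id to the JOIN

Corrected query:
SELECT c.id, p.name, c.sales FROM authors p JOIN novels c ON c.author_id = p.id

Result:
id | name   | sales
---+--------+------
1  | Austen | 53815
2  | Atwood | 58610
3  | Asimov | 62475
4  | Orwell | 34619
5  | Austen | 46567
6  | Orwell | 44704
7  | Orwell | 35244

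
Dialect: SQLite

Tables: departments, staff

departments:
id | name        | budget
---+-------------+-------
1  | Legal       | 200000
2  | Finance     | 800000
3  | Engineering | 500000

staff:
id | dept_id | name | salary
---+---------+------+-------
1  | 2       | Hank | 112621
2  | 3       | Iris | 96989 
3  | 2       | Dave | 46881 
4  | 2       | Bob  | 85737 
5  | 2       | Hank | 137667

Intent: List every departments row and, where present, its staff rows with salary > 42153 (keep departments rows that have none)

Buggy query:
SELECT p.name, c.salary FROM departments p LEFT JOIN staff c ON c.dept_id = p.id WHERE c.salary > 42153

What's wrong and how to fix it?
Bug: A WHERE condition on the right-hand table after LEFT JOIN drops unmatched parents

Fix: Move the right-table condition into the ON clause so unmatched parents are kept

Corrected query:
SELECT p.name, c.salary FROM departments p LEFT JOIN staff c ON c.dept_id = p.id AND c.salary > 42153

Result:
name        | salary
------------+-------
Legal       | NULL  
Finance     | 46881 
Finance     | 85737 
Finance     | 112621
Finance     | 137667
Engineering | 96989 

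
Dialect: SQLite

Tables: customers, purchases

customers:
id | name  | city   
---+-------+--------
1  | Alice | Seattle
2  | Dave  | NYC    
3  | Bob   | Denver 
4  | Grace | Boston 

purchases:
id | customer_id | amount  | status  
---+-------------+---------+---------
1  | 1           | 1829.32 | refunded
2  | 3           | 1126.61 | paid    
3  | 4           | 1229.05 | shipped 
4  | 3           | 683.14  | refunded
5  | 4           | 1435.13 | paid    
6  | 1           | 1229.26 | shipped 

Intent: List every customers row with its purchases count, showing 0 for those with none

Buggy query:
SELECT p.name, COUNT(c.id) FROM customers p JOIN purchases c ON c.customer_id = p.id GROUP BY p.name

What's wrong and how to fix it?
Bug: INNER JOIN drops customers rows that have no matching purchases rows

Fix: Switch to LEFT JOIN to retain unmatched parent rows

Corrected query:
SELECT p.name, COUNT(c.id) FROM customers p LEFT JOIN purchases c ON c.customer_id = p.id GROUP BY p.name

Result:
name  | COUNT(c.id)
------+------------
Alice | 2          
Bob   | 2          
Dave  | 0          
Grace | 2          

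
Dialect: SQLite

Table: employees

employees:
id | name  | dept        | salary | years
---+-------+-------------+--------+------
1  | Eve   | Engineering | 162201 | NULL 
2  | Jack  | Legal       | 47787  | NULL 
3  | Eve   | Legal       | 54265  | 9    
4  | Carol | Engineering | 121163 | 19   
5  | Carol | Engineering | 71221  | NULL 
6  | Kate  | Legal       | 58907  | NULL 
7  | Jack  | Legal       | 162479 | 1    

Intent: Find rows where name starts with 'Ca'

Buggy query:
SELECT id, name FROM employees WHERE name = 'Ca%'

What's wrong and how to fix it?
Bug: Wildcards only work with LIKE; '=' treats '%' as a literal character

Fix: Use LIKE for wildcard pattern matching

Corrected query:
SELECT id, name FROM employees WHERE name LIKE 'Ca%'

Result:
id | name 
---+------
4  | Carol
5  | Carol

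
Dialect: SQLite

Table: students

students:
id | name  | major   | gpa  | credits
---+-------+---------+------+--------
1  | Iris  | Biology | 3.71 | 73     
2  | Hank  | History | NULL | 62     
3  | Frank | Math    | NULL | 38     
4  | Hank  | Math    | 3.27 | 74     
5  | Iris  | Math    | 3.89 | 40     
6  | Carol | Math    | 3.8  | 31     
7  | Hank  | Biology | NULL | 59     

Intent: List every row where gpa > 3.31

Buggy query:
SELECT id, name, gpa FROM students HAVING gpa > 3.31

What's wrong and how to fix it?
Bug: This is a non-aggregate query (no GROUP BY, no aggregates), so in SQLite the HAVING clause is invalid here; a row-level condition belongs in WHERE

Fix: Replace HAVING with WHERE since the condition applies to individual rows

Corrected query:
SELECT id, name, gpa FROM students WHERE gpa > 3.31

Result:
id | name  | gpa 
---+-------+-----
1  | Iris  | 3.71
5  | Iris  | 3.89
6  | Carol | 3.8 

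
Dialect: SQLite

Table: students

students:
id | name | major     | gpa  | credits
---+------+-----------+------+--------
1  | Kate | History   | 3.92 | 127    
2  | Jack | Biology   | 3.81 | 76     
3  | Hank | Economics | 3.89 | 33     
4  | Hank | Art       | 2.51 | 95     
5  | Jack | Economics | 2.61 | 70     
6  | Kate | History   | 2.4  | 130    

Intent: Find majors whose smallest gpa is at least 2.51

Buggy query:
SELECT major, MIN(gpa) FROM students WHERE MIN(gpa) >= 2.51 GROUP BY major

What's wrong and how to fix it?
Bug: Aggregates like MIN are computed per group after WHERE runs

Fix: Use HAVING for the per-group MIN condition

Corrected query:
SELECT major, MIN(gpa) FROM students GROUP BY major HAVING MIN(gpa) >= 2.51

Result:
major     | MIN(gpa)
----------+---------
Art       | 2.51    
Biology   | 3.81    
Economics | 2.61    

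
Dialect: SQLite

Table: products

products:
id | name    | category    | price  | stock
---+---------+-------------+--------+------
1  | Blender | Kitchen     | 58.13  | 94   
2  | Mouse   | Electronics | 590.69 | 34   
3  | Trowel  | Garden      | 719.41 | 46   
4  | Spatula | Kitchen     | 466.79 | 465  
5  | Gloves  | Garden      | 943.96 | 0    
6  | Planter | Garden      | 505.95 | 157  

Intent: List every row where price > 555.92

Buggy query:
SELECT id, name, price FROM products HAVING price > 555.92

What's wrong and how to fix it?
Bug: This is a non-aggregate query (no GROUP BY, no aggregates), so in SQLite the HAVING clause is invalid here; a row-level condition belongs in WHERE

Fix: Replace HAVING with WHERE since the condition applies to individual rows

Corrected query:
SELECT id, name, price FROM products WHERE price > 555.92

Result:
id | name   | price 
---+--------+-------
2  | Mouse  | 590.69
3  | Trowel | 719.41
5  | Gloves | 943.96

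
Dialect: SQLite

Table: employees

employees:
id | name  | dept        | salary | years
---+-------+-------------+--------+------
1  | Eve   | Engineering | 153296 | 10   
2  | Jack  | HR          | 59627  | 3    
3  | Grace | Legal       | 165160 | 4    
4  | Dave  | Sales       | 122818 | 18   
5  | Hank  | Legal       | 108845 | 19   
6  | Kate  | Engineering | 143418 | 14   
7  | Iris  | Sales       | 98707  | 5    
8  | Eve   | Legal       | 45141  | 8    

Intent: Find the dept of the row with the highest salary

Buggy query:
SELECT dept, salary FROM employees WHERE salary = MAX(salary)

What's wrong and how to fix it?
Bug: WHERE is evaluated per row; an aggregate over the whole table isn't defined there

Fix: Use a subquery: WHERE salary = (SELECT MAX(salary) FROM employees)

Corrected query:
SELECT dept, salary FROM employees WHERE salary = (SELECT MAX(salary) FROM employees)

Result:
dept  | salary
------+-------
Legal | 165160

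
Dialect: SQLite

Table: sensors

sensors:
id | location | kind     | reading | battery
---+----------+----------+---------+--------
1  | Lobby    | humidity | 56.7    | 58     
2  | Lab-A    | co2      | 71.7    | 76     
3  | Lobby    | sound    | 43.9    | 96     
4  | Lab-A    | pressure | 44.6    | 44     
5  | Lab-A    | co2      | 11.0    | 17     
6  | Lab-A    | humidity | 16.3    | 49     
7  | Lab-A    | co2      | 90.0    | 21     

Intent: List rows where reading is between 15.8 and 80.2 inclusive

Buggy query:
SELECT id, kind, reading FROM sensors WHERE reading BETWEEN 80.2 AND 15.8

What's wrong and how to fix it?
Bug: The bounds are reversed; BETWEEN a AND b requires a <= b to match anything

Fix: Write BETWEEN 15.8 AND 80.2

Corrected query:
SELECT id, kind, reading FROM sensors WHERE reading BETWEEN 15.8 AND 80.2

Result:
id | kind     | reading
---+----------+--------
1  | humidity | 56.7   
2  | co2      | 71.7   
3  | sound    | 43.9   
4  | pressure | 44.6   
6  | humidity | 16.3   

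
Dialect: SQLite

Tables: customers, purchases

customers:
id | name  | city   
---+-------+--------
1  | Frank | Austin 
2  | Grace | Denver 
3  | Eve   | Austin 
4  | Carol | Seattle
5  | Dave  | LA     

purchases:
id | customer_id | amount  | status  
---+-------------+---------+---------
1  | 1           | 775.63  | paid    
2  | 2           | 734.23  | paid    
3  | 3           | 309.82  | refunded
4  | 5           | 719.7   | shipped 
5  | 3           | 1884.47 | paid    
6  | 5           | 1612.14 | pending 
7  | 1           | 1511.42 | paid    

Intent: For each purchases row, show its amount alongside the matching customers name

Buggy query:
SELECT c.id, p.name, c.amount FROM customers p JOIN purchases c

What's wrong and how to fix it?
Bug: JOIN with no ON clause produces a cartesian product; every purchases row pairs with every customers row

Fix: Add ON c.customer_id = p.id to the JOIN

Corrected query:
SELECT c.id, p.name, c.amount FROM customers p JOIN purchases c ON c.customer_id = p.id

Result:
id | name  | amount 
---+-------+--------
1  | Frank | 775.63 
2  | Grace | 734.23 
3  | Eve   | 309.82 
4  | Dave  | 719.7  
5  | Eve   | 1884.47
6  | Dave  | 1612.14
7  | Frank | 1511.42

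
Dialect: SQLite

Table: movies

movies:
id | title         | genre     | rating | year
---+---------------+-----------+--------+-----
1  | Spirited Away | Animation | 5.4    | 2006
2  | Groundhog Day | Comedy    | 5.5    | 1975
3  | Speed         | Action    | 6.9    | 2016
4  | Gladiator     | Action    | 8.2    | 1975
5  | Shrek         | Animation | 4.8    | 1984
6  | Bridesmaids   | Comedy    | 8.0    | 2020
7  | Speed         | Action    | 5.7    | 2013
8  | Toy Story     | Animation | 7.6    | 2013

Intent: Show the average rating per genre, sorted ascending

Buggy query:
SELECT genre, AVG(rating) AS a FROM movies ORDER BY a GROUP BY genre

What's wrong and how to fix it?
Bug: GROUP BY must precede ORDER BY

Fix: Reorder: SELECT … FROM … GROUP BY … ORDER BY …

Corrected query:
SELECT genre, AVG(rating) AS a FROM movies GROUP BY genre ORDER BY a

Result:
genre     | a       
----------+---------
Animation | 5.933333
Comedy    | 6.75    
Action    | 6.933333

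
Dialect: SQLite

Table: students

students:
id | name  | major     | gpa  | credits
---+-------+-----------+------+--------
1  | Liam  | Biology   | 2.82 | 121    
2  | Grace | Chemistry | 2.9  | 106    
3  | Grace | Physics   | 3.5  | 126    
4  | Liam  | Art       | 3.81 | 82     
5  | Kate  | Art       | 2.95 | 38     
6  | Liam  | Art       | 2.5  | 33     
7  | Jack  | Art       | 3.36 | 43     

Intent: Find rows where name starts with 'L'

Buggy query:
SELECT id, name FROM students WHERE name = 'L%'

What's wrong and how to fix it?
Bug: Wildcards only work with LIKE; '=' treats '%' as a literal character

Fix: Use LIKE for wildcard pattern matching

Corrected query:
SELECT id, name FROM students WHERE name LIKE 'L%'

Result:
id | name
---+-----
1  | Liam
4  | Liam
6  | Liam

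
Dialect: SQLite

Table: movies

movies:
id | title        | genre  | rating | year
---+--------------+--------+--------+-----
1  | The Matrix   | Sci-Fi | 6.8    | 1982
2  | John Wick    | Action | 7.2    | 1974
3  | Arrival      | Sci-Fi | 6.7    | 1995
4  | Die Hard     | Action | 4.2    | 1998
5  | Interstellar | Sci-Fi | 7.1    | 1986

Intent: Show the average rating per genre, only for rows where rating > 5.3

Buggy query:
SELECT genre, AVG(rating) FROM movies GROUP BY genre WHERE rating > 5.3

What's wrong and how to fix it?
Bug: WHERE cannot follow GROUP BY

Fix: Place WHERE between FROM and GROUP BY

Corrected query:
SELECT genre, AVG(rating) FROM movies WHERE rating > 5.3 GROUP BY genre

Result:
genre  | AVG(rating)
-------+------------
Action | 7.2        
Sci-Fi | 6.866667   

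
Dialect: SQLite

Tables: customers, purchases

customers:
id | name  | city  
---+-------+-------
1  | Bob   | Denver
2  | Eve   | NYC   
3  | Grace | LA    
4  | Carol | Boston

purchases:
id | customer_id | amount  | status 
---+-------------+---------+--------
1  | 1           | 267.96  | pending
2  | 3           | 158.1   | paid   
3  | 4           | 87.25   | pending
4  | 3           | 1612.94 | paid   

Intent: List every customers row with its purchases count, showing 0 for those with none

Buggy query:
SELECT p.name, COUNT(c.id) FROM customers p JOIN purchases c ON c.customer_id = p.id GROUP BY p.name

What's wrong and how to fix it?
Bug: INNER JOIN drops customers rows that have no matching purchases rows

Fix: Use LEFT JOIN so parents without children still appear (COUNT(c.id) gives 0)

Corrected query:
SELECT p.name, COUNT(c.id) FROM customers p LEFT JOIN purchases c ON c.customer_id = p.id GROUP BY p.name

Result:
name  | COUNT(c.id)
------+------------
Bob   | 1          
Carol | 1          
Eve   | 0          
Grace | 2          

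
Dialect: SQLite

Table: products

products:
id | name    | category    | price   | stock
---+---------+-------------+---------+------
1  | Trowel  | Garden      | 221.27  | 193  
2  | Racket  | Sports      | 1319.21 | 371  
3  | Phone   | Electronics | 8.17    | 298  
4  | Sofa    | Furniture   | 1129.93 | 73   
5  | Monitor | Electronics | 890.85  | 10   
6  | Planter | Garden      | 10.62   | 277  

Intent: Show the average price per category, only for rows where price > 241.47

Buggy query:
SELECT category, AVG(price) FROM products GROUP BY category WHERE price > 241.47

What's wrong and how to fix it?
Bug: Row-level WHERE must come before GROUP BY in the clause order

Fix: Move the WHERE clause before GROUP BY

Corrected query:
SELECT category, AVG(price) FROM products WHERE price > 241.47 GROUP BY category

Result:
category    | AVG(price)
------------+-----------
Electronics | 890.85    
Furniture   | 1129.93   
Sports      | 1319.21   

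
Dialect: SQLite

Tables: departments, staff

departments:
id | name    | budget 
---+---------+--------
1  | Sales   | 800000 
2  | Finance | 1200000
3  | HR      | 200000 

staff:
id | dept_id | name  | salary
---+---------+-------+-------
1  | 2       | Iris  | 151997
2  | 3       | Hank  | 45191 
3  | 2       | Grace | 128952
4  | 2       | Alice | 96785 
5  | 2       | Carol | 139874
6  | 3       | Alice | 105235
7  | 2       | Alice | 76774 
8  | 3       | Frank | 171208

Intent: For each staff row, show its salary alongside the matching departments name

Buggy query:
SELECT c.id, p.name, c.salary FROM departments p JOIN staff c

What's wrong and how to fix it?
Bug: Missing join condition: each staff row is matched to all departments rows instead of just its own

Fix: Add ON c.dept_id = p.id to the JOIN

Corrected query:
SELECT c.id, p.name, c.salary FROM departments p JOIN staff c ON c.dept_id = p.id

Result:
id | name    | salary
---+---------+-------
1  | Finance | 151997
2  | HR      | 45191 
3  | Finance | 128952
4  | Finance | 96785 
5  | Finance | 139874
6  | HR      | 105235
7  | Finance | 76774 
8  | HR      | 171208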